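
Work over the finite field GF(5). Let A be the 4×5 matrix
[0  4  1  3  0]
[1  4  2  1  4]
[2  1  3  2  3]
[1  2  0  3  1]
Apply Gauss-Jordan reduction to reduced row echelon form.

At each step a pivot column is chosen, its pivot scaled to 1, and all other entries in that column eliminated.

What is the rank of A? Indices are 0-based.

[1] R0 <-> R1
[1] R0 /= 1  ⇒  (1, 4, 2, 1, 4)
     R2 -= 2·R0  ⇒  (0, 3, 4, 0, 0)
     R3 -= 1·R0  ⇒  (0, 3, 3, 2, 2)
[2] R1 /= 4  ⇒  (0, 1, 4, 2, 0)
     R0 -= 4·R1  ⇒  (1, 0, 1, 3, 4)
     R2 -= 3·R1  ⇒  (0, 0, 2, 4, 0)
     R3 -= 3·R1  ⇒  (0, 0, 1, 1, 2)
[3] R2 /= 2  ⇒  (0, 0, 1, 2, 0)
     R0 -= 1·R2  ⇒  (1, 0, 0, 1, 4)
     R1 -= 4·R2  ⇒  (0, 1, 0, 4, 0)
     R3 -= 1·R2  ⇒  (0, 0, 0, 4, 2)
[4] R3 /= 4  ⇒  (0, 0, 0, 1, 3)
     R0 -= 1·R3  ⇒  (1, 0, 0, 0, 1)
     R1 -= 4·R3  ⇒  (0, 1, 0, 0, 3)
     R2 -= 2·R3  ⇒  (0, 0, 1, 0, 4)

rank = 4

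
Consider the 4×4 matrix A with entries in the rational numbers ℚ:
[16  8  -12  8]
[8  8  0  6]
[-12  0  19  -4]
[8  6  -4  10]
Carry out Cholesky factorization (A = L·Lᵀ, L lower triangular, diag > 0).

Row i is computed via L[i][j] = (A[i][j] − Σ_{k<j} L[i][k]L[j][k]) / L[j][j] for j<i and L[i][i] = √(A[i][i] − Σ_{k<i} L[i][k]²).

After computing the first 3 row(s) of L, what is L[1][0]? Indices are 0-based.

L[1][0] = 2

Step 1: L[0][0] = √(16) = 4.
  L[1][0] = (8) / L[0][0] = 2.
Step 2: L[1][1] = √(4) = 2.
  L[2][0] = (-12) / L[0][0] = -3.
  L[2][1] = (6) / L[1][1] = 3.
Step 3: L[2][2] = √(1) = 1.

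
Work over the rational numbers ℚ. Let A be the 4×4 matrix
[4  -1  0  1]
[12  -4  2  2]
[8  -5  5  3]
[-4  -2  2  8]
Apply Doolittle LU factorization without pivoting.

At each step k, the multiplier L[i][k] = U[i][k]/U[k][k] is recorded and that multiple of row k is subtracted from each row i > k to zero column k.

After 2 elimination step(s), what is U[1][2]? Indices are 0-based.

k=0: U[0][0]=4
  eliminate (1,0): mult=3, new row 1: (0, -1, 2, -1); set L[1][0]=3
  eliminate (2,0): mult=2, new row 2: (0, -3, 5, 1); set L[2][0]=2
  eliminate (3,0): mult=-1, new row 3: (0, -3, 2, 9); set L[3][0]=-1
k=1: U[1][1]=-1
  eliminate (2,1): mult=3, new row 2: (0, 0, -1, 4); set L[2][1]=3
  eliminate (3,1): mult=3, new row 3: (0, 0, -4, 12); set L[3][1]=3

U[1][2] = 2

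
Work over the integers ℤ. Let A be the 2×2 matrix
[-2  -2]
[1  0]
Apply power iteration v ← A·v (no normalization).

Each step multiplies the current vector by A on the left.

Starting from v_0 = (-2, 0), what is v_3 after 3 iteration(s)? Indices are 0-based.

v_3 = (0, -4)

v_0 = (-2, 0).
v_1 = A·v_0 = (4, -2).
v_2 = A·v_1 = (-4, 4).
v_3 = A·v_2 = (0, -4).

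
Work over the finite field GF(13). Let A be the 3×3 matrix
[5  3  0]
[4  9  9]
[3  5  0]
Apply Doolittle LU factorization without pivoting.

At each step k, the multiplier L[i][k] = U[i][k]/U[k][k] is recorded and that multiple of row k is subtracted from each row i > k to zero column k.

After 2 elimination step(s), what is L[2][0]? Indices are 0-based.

[col 0] pivot 5
  R1 -= 6*R0 → (0, 4, 9)  (L[1][0] := 6)
  R2 -= 11*R0 → (0, 11, 0)  (L[2][0] := 11)
[col 1] pivot 4
  R2 -= 6*R1 → (0, 0, 11)  (L[2][1] := 6)

L[2][0] = 11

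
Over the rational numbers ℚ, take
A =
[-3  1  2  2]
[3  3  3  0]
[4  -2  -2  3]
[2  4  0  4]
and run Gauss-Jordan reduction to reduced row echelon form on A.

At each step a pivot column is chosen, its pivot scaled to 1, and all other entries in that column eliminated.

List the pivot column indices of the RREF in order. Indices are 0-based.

pivot(0,0)=-3: scale R0 → (1, -1/3, -2/3, -2/3)
  clear (1,0): R1 −= (3)R0 → (0, 4, 5, 2)
  clear (2,0): R2 −= (4)R0 → (0, -2/3, 2/3, 17/3)
  clear (3,0): R3 −= (2)R0 → (0, 14/3, 4/3, 16/3)
pivot(1,1)=4: scale R1 → (0, 1, 5/4, 1/2)
  clear (0,1): R0 −= (-1/3)R1 → (1, 0, -1/4, -1/2)
  clear (2,1): R2 −= (-2/3)R1 → (0, 0, 3/2, 6)
  clear (3,1): R3 −= (14/3)R1 → (0, 0, -9/2, 3)
pivot(2,2)=3/2: scale R2 → (0, 0, 1, 4)
  clear (0,2): R0 −= (-1/4)R2 → (1, 0, 0, 1/2)
  clear (1,2): R1 −= (5/4)R2 → (0, 1, 0, -9/2)
  clear (3,2): R3 −= (-9/2)R2 → (0, 0, 0, 21)
pivot(3,3)=21: scale R3 → (0, 0, 0, 1)
  clear (0,3): R0 −= (1/2)R3 → (1, 0, 0, 0)
  clear (1,3): R1 −= (-9/2)R3 → (0, 1, 0, 0)
  clear (2,3): R2 −= (4)R3 → (0, 0, 1, 0)

pivot columns: 0, 1, 2, 3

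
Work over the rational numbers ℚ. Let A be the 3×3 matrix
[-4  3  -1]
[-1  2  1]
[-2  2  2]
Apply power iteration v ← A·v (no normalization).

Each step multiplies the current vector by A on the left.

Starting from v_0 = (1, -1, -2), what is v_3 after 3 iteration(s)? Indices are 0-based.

v_3 = (-75, -55, -84)

v_0 = (1, -1, -2).
v_1 = A·v_0 = (-5, -5, -8).
v_2 = A·v_1 = (13, -13, -16).
v_3 = A·v_2 = (-75, -55, -84).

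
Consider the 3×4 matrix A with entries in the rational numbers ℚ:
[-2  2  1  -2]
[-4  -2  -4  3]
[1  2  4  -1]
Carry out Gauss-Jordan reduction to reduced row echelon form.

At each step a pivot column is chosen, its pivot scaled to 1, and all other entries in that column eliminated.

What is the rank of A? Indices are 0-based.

rank = 3

[1] R0 /= -2  ⇒  (1, -1, -1/2, 1)
     R1 -= -4·R0  ⇒  (0, -6, -6, 7)
     R2 -= 1·R0  ⇒  (0, 3, 9/2, -2)
[2] R1 /= -6  ⇒  (0, 1, 1, -7/6)
     R0 -= -1·R1  ⇒  (1, 0, 1/2, -1/6)
     R2 -= 3·R1  ⇒  (0, 0, 3/2, 3/2)
[3] R2 /= 3/2  ⇒  (0, 0, 1, 1)
     R0 -= 1/2·R2  ⇒  (1, 0, 0, -2/3)
     R1 -= 1·R2  ⇒  (0, 1, 0, -13/6)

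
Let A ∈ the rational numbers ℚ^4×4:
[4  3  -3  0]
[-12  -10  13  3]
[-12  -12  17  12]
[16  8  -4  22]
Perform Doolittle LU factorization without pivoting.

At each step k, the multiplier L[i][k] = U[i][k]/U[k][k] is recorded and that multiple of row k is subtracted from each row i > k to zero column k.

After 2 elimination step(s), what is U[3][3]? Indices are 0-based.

k=0: U[0][0]=4
  eliminate (1,0): mult=-3, new row 1: (0, -1, 4, 3); set L[1][0]=-3
  eliminate (2,0): mult=-3, new row 2: (0, -3, 8, 12); set L[2][0]=-3
  eliminate (3,0): mult=4, new row 3: (0, -4, 8, 22); set L[3][0]=4
k=1: U[1][1]=-1
  eliminate (2,1): mult=3, new row 2: (0, 0, -4, 3); set L[2][1]=3
  eliminate (3,1): mult=4, new row 3: (0, 0, -8, 10); set L[3][1]=4

U[3][3] = 10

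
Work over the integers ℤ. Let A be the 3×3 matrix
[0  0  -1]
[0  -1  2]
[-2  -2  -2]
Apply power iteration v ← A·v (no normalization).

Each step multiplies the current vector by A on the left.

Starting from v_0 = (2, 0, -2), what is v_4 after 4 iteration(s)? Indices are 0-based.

v_0 = (2, 0, -2).
v_1 = A·v_0 = (2, -4, 0).
v_2 = A·v_1 = (0, 4, 4).
v_3 = A·v_2 = (-4, 4, -16).
v_4 = A·v_3 = (16, -36, 32).

v_4 = (16, -36, 32)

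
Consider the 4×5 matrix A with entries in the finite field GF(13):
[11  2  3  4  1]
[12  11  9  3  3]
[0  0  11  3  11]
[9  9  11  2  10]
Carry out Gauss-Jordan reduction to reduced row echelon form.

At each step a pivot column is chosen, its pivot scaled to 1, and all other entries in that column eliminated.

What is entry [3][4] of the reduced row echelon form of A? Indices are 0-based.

pivot(0,0)=11: scale R0 → (1, 12, 5, 11, 6)
  clear (1,0): R1 −= (12)R0 → (0, 10, 1, 1, 9)
  clear (3,0): R3 −= (9)R0 → (0, 5, 5, 7, 8)
pivot(1,1)=10: scale R1 → (0, 1, 4, 4, 10)
  clear (0,1): R0 −= (12)R1 → (1, 0, 9, 2, 3)
  clear (3,1): R3 −= (5)R1 → (0, 0, 11, 0, 10)
pivot(2,2)=11: scale R2 → (0, 0, 1, 5, 1)
  clear (0,2): R0 −= (9)R2 → (1, 0, 0, 9, 7)
  clear (1,2): R1 −= (4)R2 → (0, 1, 0, 10, 6)
  clear (3,2): R3 −= (11)R2 → (0, 0, 0, 10, 12)
pivot(3,3)=10: scale R3 → (0, 0, 0, 1, 9)
  clear (0,3): R0 −= (9)R3 → (1, 0, 0, 0, 4)
  clear (1,3): R1 −= (10)R3 → (0, 1, 0, 0, 7)
  clear (2,3): R2 −= (5)R3 → (0, 0, 1, 0, 8)

M[3][4] = 9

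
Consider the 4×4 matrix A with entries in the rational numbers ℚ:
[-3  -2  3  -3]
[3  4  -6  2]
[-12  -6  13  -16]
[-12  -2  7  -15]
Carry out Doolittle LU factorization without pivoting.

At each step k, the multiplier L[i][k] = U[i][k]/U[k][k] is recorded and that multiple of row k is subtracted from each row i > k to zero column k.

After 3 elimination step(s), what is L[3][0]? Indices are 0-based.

Step 1: pivot at (0,0) is -3.
  row1 ← row1 − (-1)·row0  ⇒  L[1][0]=-1, U row1=(0, 2, -3, -1)
  row2 ← row2 − (4)·row0  ⇒  L[2][0]=4, U row2=(0, 2, 1, -4)
  row3 ← row3 − (4)·row0  ⇒  L[3][0]=4, U row3=(0, 6, -5, -3)
Step 2: pivot at (1,1) is 2.
  row2 ← row2 − (1)·row1  ⇒  L[2][1]=1, U row2=(0, 0, 4, -3)
  row3 ← row3 − (3)·row1  ⇒  L[3][1]=3, U row3=(0, 0, 4, 0)
Step 3: pivot at (2,2) is 4.
  row3 ← row3 − (1)·row2  ⇒  L[3][2]=1, U row3=(0, 0, 0, 3)

L[3][0] = 4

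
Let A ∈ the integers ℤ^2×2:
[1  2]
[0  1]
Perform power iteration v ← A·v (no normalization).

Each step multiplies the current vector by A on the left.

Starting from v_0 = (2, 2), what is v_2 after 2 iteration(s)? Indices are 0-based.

v_2 = (10, 2)

v_0 = (2, 2).
v_1 = A·v_0 = (6, 2).
v_2 = A·v_1 = (10, 2).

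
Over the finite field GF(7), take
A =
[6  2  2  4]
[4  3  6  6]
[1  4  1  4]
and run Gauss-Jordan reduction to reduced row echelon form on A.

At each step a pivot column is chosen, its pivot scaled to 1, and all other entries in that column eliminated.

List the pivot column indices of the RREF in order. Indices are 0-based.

pivot(0,0)=6: scale R0 → (1, 5, 5, 3)
  clear (1,0): R1 −= (4)R0 → (0, 4, 0, 1)
  clear (2,0): R2 −= (1)R0 → (0, 6, 3, 1)
pivot(1,1)=4: scale R1 → (0, 1, 0, 2)
  clear (0,1): R0 −= (5)R1 → (1, 0, 5, 0)
  clear (2,1): R2 −= (6)R1 → (0, 0, 3, 3)
pivot(2,2)=3: scale R2 → (0, 0, 1, 1)
  clear (0,2): R0 −= (5)R2 → (1, 0, 0, 2)

pivot columns: 0, 1, 2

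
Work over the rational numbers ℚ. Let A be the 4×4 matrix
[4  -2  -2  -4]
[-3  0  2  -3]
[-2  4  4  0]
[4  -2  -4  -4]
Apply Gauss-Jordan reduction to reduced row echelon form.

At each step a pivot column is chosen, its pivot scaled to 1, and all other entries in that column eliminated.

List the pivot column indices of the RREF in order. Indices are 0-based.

pivot columns: 0, 1, 2, 3

step 1: normalize row 0 (÷4) = (1, -1/2, -1/2, -1)
  row 1: subtract -3×row0 = (0, -3/2, 1/2, -6)
  row 2: subtract -2×row0 = (0, 3, 3, -2)
  row 3: subtract 4×row0 = (0, 0, -2, 0)
step 2: normalize row 1 (÷-3/2) = (0, 1, -1/3, 4)
  row 0: subtract -1/2×row1 = (1, 0, -2/3, 1)
  row 2: subtract 3×row1 = (0, 0, 4, -14)
step 3: normalize row 2 (÷4) = (0, 0, 1, -7/2)
  row 0: subtract -2/3×row2 = (1, 0, 0, -4/3)
  row 1: subtract -1/3×row2 = (0, 1, 0, 17/6)
  row 3: subtract -2×row2 = (0, 0, 0, -7)
step 4: normalize row 3 (÷-7) = (0, 0, 0, 1)
  row 0: subtract -4/3×row3 = (1, 0, 0, 0)
  row 1: subtract 17/6×row3 = (0, 1, 0, 0)
  row 2: subtract -7/2×row3 = (0, 0, 1, 0)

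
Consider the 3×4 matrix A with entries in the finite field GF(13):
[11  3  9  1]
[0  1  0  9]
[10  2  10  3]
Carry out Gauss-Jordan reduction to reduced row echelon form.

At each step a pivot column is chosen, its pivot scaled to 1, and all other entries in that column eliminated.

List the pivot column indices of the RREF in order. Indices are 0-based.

pivot(0,0)=11: scale R0 → (1, 5, 2, 6)
  clear (2,0): R2 −= (10)R0 → (0, 4, 3, 8)
pivot(1,1)=1: scale R1 → (0, 1, 0, 9)
  clear (0,1): R0 −= (5)R1 → (1, 0, 2, 0)
  clear (2,1): R2 −= (4)R1 → (0, 0, 3, 11)
pivot(2,2)=3: scale R2 → (0, 0, 1, 8)
  clear (0,2): R0 −= (2)R2 → (1, 0, 0, 10)

pivot columns: 0, 1, 2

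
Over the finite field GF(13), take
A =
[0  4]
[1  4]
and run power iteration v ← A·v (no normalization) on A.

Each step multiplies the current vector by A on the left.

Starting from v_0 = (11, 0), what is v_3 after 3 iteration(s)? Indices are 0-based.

v_3 = (7, 12)

v_0 = (11, 0).
v_1 = A·v_0 = (0, 11).
v_2 = A·v_1 = (5, 5).
v_3 = A·v_2 = (7, 12).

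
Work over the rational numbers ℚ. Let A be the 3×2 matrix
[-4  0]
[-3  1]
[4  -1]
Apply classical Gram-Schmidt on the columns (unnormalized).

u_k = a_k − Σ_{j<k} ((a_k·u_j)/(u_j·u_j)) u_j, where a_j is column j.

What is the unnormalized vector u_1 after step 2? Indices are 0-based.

u_1 = (-28/41, 20/41, -13/41)

Step 1: u_0 = a_0 = (-4, -3, 4).
Step 2: u_1 = a_1 − (-7/41)·u_0 = (-28/41, 20/41, -13/41).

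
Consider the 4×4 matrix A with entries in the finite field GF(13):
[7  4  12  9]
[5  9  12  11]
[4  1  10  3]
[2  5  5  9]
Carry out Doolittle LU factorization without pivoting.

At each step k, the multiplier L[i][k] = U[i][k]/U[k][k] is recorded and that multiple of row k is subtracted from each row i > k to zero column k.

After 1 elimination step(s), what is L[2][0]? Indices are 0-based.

L[2][0] = 8

[col 0] pivot 7
  R1 -= 10*R0 → (0, 8, 9, 12)  (L[1][0] := 10)
  R2 -= 8*R0 → (0, 8, 5, 9)  (L[2][0] := 8)
  R3 -= 4*R0 → (0, 2, 9, 12)  (L[3][0] := 4)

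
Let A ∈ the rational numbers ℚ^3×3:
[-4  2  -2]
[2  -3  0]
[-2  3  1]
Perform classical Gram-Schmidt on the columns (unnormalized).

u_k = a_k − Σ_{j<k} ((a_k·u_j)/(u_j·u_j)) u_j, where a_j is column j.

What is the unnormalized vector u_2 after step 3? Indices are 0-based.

u_2 = (0, 1/2, 1/2)

Step 1: u_0 = a_0 = (-4, 2, -2).
Step 2: u_1 = a_1 − (-5/6)·u_0 = (-4/3, -4/3, 4/3).
Step 3: u_2 = a_2 − (1/4)·u_0 − (3/4)·u_1 = (0, 1/2, 1/2).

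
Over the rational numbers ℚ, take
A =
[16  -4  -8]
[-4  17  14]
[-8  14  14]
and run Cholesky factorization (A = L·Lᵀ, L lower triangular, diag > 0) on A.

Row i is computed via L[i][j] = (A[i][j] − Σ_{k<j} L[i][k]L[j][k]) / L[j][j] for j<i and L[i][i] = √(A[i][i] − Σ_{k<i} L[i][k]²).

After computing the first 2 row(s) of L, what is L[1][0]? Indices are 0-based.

Step 1: L[0][0] = √(16) = 4.
  L[1][0] = (-4) / L[0][0] = -1.
Step 2: L[1][1] = √(16) = 4.

L[1][0] = -1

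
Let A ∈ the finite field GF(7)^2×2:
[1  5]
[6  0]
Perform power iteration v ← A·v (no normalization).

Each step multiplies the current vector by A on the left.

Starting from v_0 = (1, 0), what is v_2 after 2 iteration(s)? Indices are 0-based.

v_0 = (1, 0).
v_1 = A·v_0 = (1, 6).
v_2 = A·v_1 = (3, 6).

v_2 = (3, 6)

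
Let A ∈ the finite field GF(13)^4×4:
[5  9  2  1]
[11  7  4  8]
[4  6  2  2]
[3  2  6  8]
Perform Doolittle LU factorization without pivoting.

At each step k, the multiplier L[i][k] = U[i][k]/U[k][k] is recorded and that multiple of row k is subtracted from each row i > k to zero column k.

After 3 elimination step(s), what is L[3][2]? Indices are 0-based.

Step 1: pivot at (0,0) is 5.
  row1 ← row1 − (10)·row0  ⇒  L[1][0]=10, U row1=(0, 8, 10, 11)
  row2 ← row2 − (6)·row0  ⇒  L[2][0]=6, U row2=(0, 4, 3, 9)
  row3 ← row3 − (11)·row0  ⇒  L[3][0]=11, U row3=(0, 7, 10, 10)
Step 2: pivot at (1,1) is 8.
  row2 ← row2 − (7)·row1  ⇒  L[2][1]=7, U row2=(0, 0, 11, 10)
  row3 ← row3 − (9)·row1  ⇒  L[3][1]=9, U row3=(0, 0, 11, 2)
Step 3: pivot at (2,2) is 11.
  row3 ← row3 − (1)·row2  ⇒  L[3][2]=1, U row3=(0, 0, 0, 5)

L[3][2] = 1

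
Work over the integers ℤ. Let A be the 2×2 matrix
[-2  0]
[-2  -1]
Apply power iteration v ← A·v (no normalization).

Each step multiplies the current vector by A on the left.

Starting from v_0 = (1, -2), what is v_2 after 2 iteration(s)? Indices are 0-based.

v_2 = (4, 4)

v_0 = (1, -2).
v_1 = A·v_0 = (-2, 0).
v_2 = A·v_1 = (4, 4).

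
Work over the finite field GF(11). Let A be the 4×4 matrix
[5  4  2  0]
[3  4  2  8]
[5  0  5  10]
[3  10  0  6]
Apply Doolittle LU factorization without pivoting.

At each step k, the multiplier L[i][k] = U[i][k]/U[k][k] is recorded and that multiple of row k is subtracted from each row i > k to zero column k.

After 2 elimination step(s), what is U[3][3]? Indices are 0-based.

k=0: U[0][0]=5
  eliminate (1,0): mult=5, new row 1: (0, 6, 3, 8); set L[1][0]=5
  eliminate (2,0): mult=1, new row 2: (0, 7, 3, 10); set L[2][0]=1
  eliminate (3,0): mult=5, new row 3: (0, 1, 1, 6); set L[3][0]=5
k=1: U[1][1]=6
  eliminate (2,1): mult=3, new row 2: (0, 0, 5, 8); set L[2][1]=3
  eliminate (3,1): mult=2, new row 3: (0, 0, 6, 1); set L[3][1]=2

U[3][3] = 1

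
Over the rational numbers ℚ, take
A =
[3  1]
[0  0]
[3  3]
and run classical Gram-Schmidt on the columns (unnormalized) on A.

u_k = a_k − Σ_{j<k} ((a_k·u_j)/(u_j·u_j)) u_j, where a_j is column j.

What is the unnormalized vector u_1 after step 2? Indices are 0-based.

Step 1: u_0 = a_0 = (3, 0, 3).
Step 2: u_1 = a_1 − (2/3)·u_0 = (-1, 0, 1).

u_1 = (-1, 0, 1)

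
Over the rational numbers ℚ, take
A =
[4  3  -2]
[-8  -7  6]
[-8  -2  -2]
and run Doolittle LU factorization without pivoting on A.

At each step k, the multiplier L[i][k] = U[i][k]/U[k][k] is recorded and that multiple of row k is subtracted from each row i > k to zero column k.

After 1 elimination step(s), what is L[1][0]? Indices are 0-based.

L[1][0] = -2

k=0: U[0][0]=4
  eliminate (1,0): mult=-2, new row 1: (0, -1, 2); set L[1][0]=-2
  eliminate (2,0): mult=-2, new row 2: (0, 4, -6); set L[2][0]=-2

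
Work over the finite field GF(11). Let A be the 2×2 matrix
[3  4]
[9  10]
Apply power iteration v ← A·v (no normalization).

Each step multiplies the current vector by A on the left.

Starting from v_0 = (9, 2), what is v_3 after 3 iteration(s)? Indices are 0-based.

v_3 = (7, 0)

v_0 = (9, 2).
v_1 = A·v_0 = (2, 2).
v_2 = A·v_1 = (3, 5).
v_3 = A·v_2 = (7, 0).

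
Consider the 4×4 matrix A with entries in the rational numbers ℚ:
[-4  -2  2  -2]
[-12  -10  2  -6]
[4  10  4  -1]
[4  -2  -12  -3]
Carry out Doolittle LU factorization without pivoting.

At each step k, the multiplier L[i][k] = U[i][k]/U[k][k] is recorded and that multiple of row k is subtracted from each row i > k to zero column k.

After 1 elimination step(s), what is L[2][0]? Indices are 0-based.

k=0: U[0][0]=-4
  eliminate (1,0): mult=3, new row 1: (0, -4, -4, 0); set L[1][0]=3
  eliminate (2,0): mult=-1, new row 2: (0, 8, 6, -3); set L[2][0]=-1
  eliminate (3,0): mult=-1, new row 3: (0, -4, -10, -5); set L[3][0]=-1

L[2][0] = -1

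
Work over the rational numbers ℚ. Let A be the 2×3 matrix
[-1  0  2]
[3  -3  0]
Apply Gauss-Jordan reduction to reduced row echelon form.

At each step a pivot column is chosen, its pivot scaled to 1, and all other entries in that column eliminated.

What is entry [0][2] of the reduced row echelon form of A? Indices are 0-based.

M[0][2] = -2

[1] R0 /= -1  ⇒  (1, 0, -2)
     R1 -= 3·R0  ⇒  (0, -3, 6)
[2] R1 /= -3  ⇒  (0, 1, -2)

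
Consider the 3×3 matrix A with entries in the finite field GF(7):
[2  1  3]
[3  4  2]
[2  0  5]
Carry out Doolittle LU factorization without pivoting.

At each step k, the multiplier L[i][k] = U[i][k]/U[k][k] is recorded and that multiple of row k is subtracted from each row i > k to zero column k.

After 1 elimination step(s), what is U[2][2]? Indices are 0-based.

U[2][2] = 2

[col 0] pivot 2
  R1 -= 5*R0 → (0, 6, 1)  (L[1][0] := 5)
  R2 -= 1*R0 → (0, 6, 2)  (L[2][0] := 1)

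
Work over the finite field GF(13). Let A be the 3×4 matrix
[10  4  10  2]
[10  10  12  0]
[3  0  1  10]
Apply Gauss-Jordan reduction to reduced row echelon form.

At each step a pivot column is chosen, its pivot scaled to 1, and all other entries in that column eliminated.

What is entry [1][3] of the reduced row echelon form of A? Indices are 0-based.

M[1][3] = 1

[1] R0 /= 10  ⇒  (1, 3, 1, 8)
     R1 -= 10·R0  ⇒  (0, 6, 2, 11)
     R2 -= 3·R0  ⇒  (0, 4, 11, 12)
[2] R1 /= 6  ⇒  (0, 1, 9, 4)
     R0 -= 3·R1  ⇒  (1, 0, 0, 9)
     R2 -= 4·R1  ⇒  (0, 0, 1, 9)
[3] R2 /= 1  ⇒  (0, 0, 1, 9)
     R1 -= 9·R2  ⇒  (0, 1, 0, 1)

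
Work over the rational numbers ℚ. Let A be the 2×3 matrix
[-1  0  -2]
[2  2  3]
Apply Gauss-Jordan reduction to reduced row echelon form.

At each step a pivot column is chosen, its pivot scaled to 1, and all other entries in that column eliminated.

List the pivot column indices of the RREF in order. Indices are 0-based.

pivot columns: 0, 1

step 1: normalize row 0 (÷-1) = (1, 0, 2)
  row 1: subtract 2×row0 = (0, 2, -1)
step 2: normalize row 1 (÷2) = (0, 1, -1/2)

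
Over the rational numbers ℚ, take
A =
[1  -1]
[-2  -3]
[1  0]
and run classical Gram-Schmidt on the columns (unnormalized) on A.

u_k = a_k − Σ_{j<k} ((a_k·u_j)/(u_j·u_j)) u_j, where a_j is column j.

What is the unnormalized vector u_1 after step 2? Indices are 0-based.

Step 1: u_0 = a_0 = (1, -2, 1).
Step 2: u_1 = a_1 − (5/6)·u_0 = (-11/6, -4/3, -5/6).

u_1 = (-11/6, -4/3, -5/6)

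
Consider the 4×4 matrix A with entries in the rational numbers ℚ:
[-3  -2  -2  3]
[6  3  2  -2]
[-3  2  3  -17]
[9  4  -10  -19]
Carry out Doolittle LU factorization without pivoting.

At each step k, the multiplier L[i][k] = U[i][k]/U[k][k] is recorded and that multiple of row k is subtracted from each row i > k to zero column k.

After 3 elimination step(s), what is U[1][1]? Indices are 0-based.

U[1][1] = -1

k=0: U[0][0]=-3
  eliminate (1,0): mult=-2, new row 1: (0, -1, -2, 4); set L[1][0]=-2
  eliminate (2,0): mult=1, new row 2: (0, 4, 5, -20); set L[2][0]=1
  eliminate (3,0): mult=-3, new row 3: (0, -2, -16, -10); set L[3][0]=-3
k=1: U[1][1]=-1
  eliminate (2,1): mult=-4, new row 2: (0, 0, -3, -4); set L[2][1]=-4
  eliminate (3,1): mult=2, new row 3: (0, 0, -12, -18); set L[3][1]=2
k=2: U[2][2]=-3
  eliminate (3,2): mult=4, new row 3: (0, 0, 0, -2); set L[3][2]=4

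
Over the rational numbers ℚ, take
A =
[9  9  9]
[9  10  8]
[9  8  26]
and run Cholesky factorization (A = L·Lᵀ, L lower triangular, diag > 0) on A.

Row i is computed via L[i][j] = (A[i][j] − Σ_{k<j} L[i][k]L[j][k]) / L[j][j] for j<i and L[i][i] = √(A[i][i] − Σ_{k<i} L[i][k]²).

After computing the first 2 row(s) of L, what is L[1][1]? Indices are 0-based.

L[1][1] = 1

Step 1: L[0][0] = √(9) = 3.
  L[1][0] = (9) / L[0][0] = 3.
Step 2: L[1][1] = √(1) = 1.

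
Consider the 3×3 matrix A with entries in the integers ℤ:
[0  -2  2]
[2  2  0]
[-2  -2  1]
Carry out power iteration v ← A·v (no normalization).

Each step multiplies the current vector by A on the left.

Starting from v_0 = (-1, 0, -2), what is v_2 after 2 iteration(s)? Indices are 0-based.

v_0 = (-1, 0, -2).
v_1 = A·v_0 = (-4, -2, 0).
v_2 = A·v_1 = (4, -12, 12).

v_2 = (4, -12, 12)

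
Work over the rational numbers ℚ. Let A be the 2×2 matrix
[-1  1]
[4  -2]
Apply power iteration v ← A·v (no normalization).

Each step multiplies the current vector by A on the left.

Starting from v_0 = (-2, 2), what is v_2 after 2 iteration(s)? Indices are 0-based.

v_2 = (-16, 40)

v_0 = (-2, 2).
v_1 = A·v_0 = (4, -12).
v_2 = A·v_1 = (-16, 40).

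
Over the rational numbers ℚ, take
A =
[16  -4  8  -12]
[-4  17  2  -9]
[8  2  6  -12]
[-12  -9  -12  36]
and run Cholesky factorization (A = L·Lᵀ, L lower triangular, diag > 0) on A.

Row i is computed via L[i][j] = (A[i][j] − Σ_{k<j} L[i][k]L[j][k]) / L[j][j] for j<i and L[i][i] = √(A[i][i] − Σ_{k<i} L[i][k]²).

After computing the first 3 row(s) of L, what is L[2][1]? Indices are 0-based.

L[2][1] = 1

Step 1: L[0][0] = √(16) = 4.
  L[1][0] = (-4) / L[0][0] = -1.
Step 2: L[1][1] = √(16) = 4.
  L[2][0] = (8) / L[0][0] = 2.
  L[2][1] = (4) / L[1][1] = 1.
Step 3: L[2][2] = √(1) = 1.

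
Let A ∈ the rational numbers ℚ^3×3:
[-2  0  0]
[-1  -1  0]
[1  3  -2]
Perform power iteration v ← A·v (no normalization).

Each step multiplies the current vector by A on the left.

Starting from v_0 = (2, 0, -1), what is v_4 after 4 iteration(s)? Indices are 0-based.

v_4 = (32, 30, -182)

v_0 = (2, 0, -1).
v_1 = A·v_0 = (-4, -2, 4).
v_2 = A·v_1 = (8, 6, -18).
v_3 = A·v_2 = (-16, -14, 62).
v_4 = A·v_3 = (32, 30, -182).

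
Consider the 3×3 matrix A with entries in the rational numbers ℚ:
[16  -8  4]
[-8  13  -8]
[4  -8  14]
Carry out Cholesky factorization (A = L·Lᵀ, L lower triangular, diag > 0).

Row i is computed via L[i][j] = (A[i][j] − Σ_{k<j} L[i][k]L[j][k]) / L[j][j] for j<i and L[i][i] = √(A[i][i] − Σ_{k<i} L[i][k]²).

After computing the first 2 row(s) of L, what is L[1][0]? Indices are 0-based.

Step 1: L[0][0] = √(16) = 4.
  L[1][0] = (-8) / L[0][0] = -2.
Step 2: L[1][1] = √(9) = 3.

L[1][0] = -2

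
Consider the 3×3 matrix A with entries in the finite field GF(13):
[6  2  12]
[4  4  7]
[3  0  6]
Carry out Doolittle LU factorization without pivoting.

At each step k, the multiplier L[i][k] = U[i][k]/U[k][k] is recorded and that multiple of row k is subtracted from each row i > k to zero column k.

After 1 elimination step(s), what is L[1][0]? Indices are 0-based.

L[1][0] = 5

[col 0] pivot 6
  R1 -= 5*R0 → (0, 7, 12)  (L[1][0] := 5)
  R2 -= 7*R0 → (0, 12, 0)  (L[2][0] := 7)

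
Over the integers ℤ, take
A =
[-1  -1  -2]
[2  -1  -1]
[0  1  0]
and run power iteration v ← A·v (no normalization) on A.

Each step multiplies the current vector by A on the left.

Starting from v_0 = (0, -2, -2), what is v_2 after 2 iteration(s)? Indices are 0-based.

v_0 = (0, -2, -2).
v_1 = A·v_0 = (6, 4, -2).
v_2 = A·v_1 = (-6, 10, 4).

v_2 = (-6, 10, 4)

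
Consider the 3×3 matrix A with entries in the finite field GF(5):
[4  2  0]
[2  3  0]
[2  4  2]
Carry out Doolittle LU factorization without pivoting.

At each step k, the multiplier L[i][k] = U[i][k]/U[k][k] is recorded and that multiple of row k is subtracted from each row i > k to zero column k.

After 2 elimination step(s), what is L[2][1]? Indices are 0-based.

L[2][1] = 4

Step 1: pivot at (0,0) is 4.
  row1 ← row1 − (3)·row0  ⇒  L[1][0]=3, U row1=(0, 2, 0)
  row2 ← row2 − (3)·row0  ⇒  L[2][0]=3, U row2=(0, 3, 2)
Step 2: pivot at (1,1) is 2.
  row2 ← row2 − (4)·row1  ⇒  L[2][1]=4, U row2=(0, 0, 2)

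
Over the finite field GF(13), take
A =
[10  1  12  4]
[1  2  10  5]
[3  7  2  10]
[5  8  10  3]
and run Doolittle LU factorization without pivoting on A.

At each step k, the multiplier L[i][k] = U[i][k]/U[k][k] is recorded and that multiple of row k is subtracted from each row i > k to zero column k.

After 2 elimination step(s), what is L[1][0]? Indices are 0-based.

Step 1: pivot at (0,0) is 10.
  row1 ← row1 − (4)·row0  ⇒  L[1][0]=4, U row1=(0, 11, 1, 2)
  row2 ← row2 − (12)·row0  ⇒  L[2][0]=12, U row2=(0, 8, 1, 1)
  row3 ← row3 − (7)·row0  ⇒  L[3][0]=7, U row3=(0, 1, 4, 1)
Step 2: pivot at (1,1) is 11.
  row2 ← row2 − (9)·row1  ⇒  L[2][1]=9, U row2=(0, 0, 5, 9)
  row3 ← row3 − (6)·row1  ⇒  L[3][1]=6, U row3=(0, 0, 11, 2)

L[1][0] = 4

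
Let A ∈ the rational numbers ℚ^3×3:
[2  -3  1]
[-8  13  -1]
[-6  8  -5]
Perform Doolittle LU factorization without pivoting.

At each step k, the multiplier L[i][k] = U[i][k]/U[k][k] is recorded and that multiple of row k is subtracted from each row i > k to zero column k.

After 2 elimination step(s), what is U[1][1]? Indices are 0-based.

U[1][1] = 1

k=0: U[0][0]=2
  eliminate (1,0): mult=-4, new row 1: (0, 1, 3); set L[1][0]=-4
  eliminate (2,0): mult=-3, new row 2: (0, -1, -2); set L[2][0]=-3
k=1: U[1][1]=1
  eliminate (2,1): mult=-1, new row 2: (0, 0, 1); set L[2][1]=-1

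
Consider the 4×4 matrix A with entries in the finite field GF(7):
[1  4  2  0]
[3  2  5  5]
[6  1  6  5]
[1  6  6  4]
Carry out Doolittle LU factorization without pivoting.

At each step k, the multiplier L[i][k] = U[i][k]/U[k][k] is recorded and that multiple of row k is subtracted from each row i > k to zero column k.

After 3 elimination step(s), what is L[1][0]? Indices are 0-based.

k=0: U[0][0]=1
  eliminate (1,0): mult=3, new row 1: (0, 4, 6, 5); set L[1][0]=3
  eliminate (2,0): mult=6, new row 2: (0, 5, 1, 5); set L[2][0]=6
  eliminate (3,0): mult=1, new row 3: (0, 2, 4, 4); set L[3][0]=1
k=1: U[1][1]=4
  eliminate (2,1): mult=3, new row 2: (0, 0, 4, 4); set L[2][1]=3
  eliminate (3,1): mult=4, new row 3: (0, 0, 1, 5); set L[3][1]=4
k=2: U[2][2]=4
  eliminate (3,2): mult=2, new row 3: (0, 0, 0, 4); set L[3][2]=2

L[1][0] = 3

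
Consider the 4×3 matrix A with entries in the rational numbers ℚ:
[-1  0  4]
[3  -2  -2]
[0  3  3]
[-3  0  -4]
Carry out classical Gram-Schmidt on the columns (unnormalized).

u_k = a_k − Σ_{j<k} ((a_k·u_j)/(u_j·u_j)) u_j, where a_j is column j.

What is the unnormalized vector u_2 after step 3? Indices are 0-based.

Step 1: u_0 = a_0 = (-1, 3, 0, -3).
Step 2: u_1 = a_1 − (-6/19)·u_0 = (-6/19, -20/19, 3, -18/19).
Step 3: u_2 = a_2 − (2/19)·u_0 − (259/211)·u_1 = (948/211, -216/211, -144/211, -532/211).

u_2 = (948/211, -216/211, -144/211, -532/211)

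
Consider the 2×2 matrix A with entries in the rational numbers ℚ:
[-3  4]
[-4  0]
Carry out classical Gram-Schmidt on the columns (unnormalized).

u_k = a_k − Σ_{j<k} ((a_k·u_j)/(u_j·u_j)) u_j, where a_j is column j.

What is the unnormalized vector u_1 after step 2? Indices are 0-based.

Step 1: u_0 = a_0 = (-3, -4).
Step 2: u_1 = a_1 − (-12/25)·u_0 = (64/25, -48/25).

u_1 = (64/25, -48/25)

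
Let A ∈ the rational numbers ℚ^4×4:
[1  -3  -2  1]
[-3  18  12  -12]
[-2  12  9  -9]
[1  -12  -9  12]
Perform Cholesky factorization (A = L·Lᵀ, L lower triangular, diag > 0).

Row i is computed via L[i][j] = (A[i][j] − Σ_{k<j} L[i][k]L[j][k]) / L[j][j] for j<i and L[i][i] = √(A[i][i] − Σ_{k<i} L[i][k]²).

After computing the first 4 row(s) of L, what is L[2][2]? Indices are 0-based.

Step 1: L[0][0] = √(1) = 1.
  L[1][0] = (-3) / L[0][0] = -3.
Step 2: L[1][1] = √(9) = 3.
  L[2][0] = (-2) / L[0][0] = -2.
  L[2][1] = (6) / L[1][1] = 2.
Step 3: L[2][2] = √(1) = 1.
  L[3][0] = (1) / L[0][0] = 1.
  L[3][1] = (-9) / L[1][1] = -3.
  L[3][2] = (-1) / L[2][2] = -1.
Step 4: L[3][3] = √(1) = 1.

L[2][2] = 1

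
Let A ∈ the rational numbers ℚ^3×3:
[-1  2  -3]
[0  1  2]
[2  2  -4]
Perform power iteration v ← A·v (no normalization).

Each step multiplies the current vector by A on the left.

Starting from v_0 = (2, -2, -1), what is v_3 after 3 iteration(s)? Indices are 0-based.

v_0 = (2, -2, -1).
v_1 = A·v_0 = (-3, -4, 4).
v_2 = A·v_1 = (-17, 4, -30).
v_3 = A·v_2 = (115, -56, 94).

v_3 = (115, -56, 94)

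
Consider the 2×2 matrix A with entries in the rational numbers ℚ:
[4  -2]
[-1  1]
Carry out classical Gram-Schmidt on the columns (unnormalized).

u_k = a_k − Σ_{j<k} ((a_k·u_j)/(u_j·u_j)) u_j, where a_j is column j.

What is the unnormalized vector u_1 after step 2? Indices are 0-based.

u_1 = (2/17, 8/17)

Step 1: u_0 = a_0 = (4, -1).
Step 2: u_1 = a_1 − (-9/17)·u_0 = (2/17, 8/17).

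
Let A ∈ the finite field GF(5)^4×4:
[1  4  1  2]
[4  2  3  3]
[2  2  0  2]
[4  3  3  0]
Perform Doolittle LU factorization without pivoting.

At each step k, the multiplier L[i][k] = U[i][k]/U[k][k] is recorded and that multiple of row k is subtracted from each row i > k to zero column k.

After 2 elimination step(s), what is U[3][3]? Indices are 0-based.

U[3][3] = 2

Step 1: pivot at (0,0) is 1.
  row1 ← row1 − (4)·row0  ⇒  L[1][0]=4, U row1=(0, 1, 4, 0)
  row2 ← row2 − (2)·row0  ⇒  L[2][0]=2, U row2=(0, 4, 3, 3)
  row3 ← row3 − (4)·row0  ⇒  L[3][0]=4, U row3=(0, 2, 4, 2)
Step 2: pivot at (1,1) is 1.
  row2 ← row2 − (4)·row1  ⇒  L[2][1]=4, U row2=(0, 0, 2, 3)
  row3 ← row3 − (2)·row1  ⇒  L[3][1]=2, U row3=(0, 0, 1, 2)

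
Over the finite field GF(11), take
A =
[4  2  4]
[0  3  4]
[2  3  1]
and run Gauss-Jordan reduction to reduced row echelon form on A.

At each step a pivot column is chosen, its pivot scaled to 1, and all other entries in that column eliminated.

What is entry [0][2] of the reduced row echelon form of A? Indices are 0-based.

pivot(0,0)=4: scale R0 → (1, 6, 1)
  clear (2,0): R2 −= (2)R0 → (0, 2, 10)
pivot(1,1)=3: scale R1 → (0, 1, 5)
  clear (0,1): R0 −= (6)R1 → (1, 0, 4)
  clear (2,1): R2 −= (2)R1 → (0, 0, 0)
col 2: no nonzero at/below row 2; advance.

M[0][2] = 4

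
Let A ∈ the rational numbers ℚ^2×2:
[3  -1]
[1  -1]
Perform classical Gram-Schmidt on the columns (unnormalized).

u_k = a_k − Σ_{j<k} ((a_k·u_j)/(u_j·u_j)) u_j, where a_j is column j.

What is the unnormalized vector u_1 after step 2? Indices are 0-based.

Step 1: u_0 = a_0 = (3, 1).
Step 2: u_1 = a_1 − (-2/5)·u_0 = (1/5, -3/5).

u_1 = (1/5, -3/5)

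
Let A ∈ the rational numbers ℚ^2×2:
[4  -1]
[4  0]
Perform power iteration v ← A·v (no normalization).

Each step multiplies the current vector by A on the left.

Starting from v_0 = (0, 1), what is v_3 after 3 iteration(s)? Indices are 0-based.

v_3 = (-12, -16)

v_0 = (0, 1).
v_1 = A·v_0 = (-1, 0).
v_2 = A·v_1 = (-4, -4).
v_3 = A·v_2 = (-12, -16).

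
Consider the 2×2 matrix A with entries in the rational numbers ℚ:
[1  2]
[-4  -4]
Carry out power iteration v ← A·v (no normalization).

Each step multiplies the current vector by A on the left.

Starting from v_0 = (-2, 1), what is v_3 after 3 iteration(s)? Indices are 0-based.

v_3 = (-24, 32)

v_0 = (-2, 1).
v_1 = A·v_0 = (0, 4).
v_2 = A·v_1 = (8, -16).
v_3 = A·v_2 = (-24, 32).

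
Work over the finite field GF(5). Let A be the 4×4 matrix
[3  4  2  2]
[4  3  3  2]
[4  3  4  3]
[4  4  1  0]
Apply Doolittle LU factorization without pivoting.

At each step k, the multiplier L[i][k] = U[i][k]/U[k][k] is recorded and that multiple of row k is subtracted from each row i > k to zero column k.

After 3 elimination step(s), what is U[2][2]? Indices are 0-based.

U[2][2] = 1

Step 1: pivot at (0,0) is 3.
  row1 ← row1 − (3)·row0  ⇒  L[1][0]=3, U row1=(0, 1, 2, 1)
  row2 ← row2 − (3)·row0  ⇒  L[2][0]=3, U row2=(0, 1, 3, 2)
  row3 ← row3 − (3)·row0  ⇒  L[3][0]=3, U row3=(0, 2, 0, 4)
Step 2: pivot at (1,1) is 1.
  row2 ← row2 − (1)·row1  ⇒  L[2][1]=1, U row2=(0, 0, 1, 1)
  row3 ← row3 − (2)·row1  ⇒  L[3][1]=2, U row3=(0, 0, 1, 2)
Step 3: pivot at (2,2) is 1.
  row3 ← row3 − (1)·row2  ⇒  L[3][2]=1, U row3=(0, 0, 0, 1)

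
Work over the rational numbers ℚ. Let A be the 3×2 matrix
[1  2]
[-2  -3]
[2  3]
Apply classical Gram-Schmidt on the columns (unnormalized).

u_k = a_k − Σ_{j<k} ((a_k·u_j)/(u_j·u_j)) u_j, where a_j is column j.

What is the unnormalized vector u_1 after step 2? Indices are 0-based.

u_1 = (4/9, 1/9, -1/9)

Step 1: u_0 = a_0 = (1, -2, 2).
Step 2: u_1 = a_1 − (14/9)·u_0 = (4/9, 1/9, -1/9).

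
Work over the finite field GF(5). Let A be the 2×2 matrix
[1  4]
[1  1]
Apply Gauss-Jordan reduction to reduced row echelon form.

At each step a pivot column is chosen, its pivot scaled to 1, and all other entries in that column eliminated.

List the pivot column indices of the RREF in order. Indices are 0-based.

step 1: normalize row 0 (÷1) = (1, 4)
  row 1: subtract 1×row0 = (0, 2)
step 2: normalize row 1 (÷2) = (0, 1)
  row 0: subtract 4×row1 = (1, 0)

pivot columns: 0, 1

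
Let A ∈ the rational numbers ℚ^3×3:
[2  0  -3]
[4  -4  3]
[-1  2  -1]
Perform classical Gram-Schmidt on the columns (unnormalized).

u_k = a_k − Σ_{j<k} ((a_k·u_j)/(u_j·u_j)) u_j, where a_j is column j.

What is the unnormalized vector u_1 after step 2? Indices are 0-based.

u_1 = (12/7, -4/7, 8/7)

Step 1: u_0 = a_0 = (2, 4, -1).
Step 2: u_1 = a_1 − (-6/7)·u_0 = (12/7, -4/7, 8/7).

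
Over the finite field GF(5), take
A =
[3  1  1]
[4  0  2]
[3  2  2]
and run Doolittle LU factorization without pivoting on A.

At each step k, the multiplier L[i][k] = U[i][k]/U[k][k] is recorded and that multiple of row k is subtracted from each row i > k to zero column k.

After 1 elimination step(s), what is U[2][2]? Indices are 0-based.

Step 1: pivot at (0,0) is 3.
  row1 ← row1 − (3)·row0  ⇒  L[1][0]=3, U row1=(0, 2, 4)
  row2 ← row2 − (1)·row0  ⇒  L[2][0]=1, U row2=(0, 1, 1)

U[2][2] = 1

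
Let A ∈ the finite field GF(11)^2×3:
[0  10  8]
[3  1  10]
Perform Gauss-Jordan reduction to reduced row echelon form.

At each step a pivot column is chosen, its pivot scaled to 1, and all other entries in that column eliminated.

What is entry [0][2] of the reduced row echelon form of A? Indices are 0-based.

M[0][2] = 6

step 1: exchange rows 0,1
step 1: normalize row 0 (÷3) = (1, 4, 7)
step 2: normalize row 1 (÷10) = (0, 1, 3)
  row 0: subtract 4×row1 = (1, 0, 6)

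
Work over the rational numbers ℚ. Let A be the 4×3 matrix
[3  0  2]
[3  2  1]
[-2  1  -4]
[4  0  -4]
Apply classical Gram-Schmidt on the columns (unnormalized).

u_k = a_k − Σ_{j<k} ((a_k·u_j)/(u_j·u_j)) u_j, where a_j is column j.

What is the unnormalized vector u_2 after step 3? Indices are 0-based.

Step 1: u_0 = a_0 = (3, 3, -2, 4).
Step 2: u_1 = a_1 − (2/19)·u_0 = (-6/19, 32/19, 23/19, -8/19).
Step 3: u_2 = a_2 − (1/38)·u_0 − (-40/87)·u_1 = (103/58, 295/174, -295/87, -374/87).

u_2 = (103/58, 295/174, -295/87, -374/87)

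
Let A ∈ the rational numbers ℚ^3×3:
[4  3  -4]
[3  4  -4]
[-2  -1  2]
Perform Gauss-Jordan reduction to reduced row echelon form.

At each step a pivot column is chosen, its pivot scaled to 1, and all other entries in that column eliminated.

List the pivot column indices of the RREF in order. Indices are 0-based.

step 1: normalize row 0 (÷4) = (1, 3/4, -1)
  row 1: subtract 3×row0 = (0, 7/4, -1)
  row 2: subtract -2×row0 = (0, 1/2, 0)
step 2: normalize row 1 (÷7/4) = (0, 1, -4/7)
  row 0: subtract 3/4×row1 = (1, 0, -4/7)
  row 2: subtract 1/2×row1 = (0, 0, 2/7)
step 3: normalize row 2 (÷2/7) = (0, 0, 1)
  row 0: subtract -4/7×row2 = (1, 0, 0)
  row 1: subtract -4/7×row2 = (0, 1, 0)

pivot columns: 0, 1, 2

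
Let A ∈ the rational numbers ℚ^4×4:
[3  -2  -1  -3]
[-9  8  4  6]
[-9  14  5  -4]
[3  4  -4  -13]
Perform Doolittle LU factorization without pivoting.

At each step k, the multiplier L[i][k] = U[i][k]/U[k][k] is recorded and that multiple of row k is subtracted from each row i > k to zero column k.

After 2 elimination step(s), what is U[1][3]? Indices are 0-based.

[col 0] pivot 3
  R1 -= -3*R0 → (0, 2, 1, -3)  (L[1][0] := -3)
  R2 -= -3*R0 → (0, 8, 2, -13)  (L[2][0] := -3)
  R3 -= 1*R0 → (0, 6, -3, -10)  (L[3][0] := 1)
[col 1] pivot 2
  R2 -= 4*R1 → (0, 0, -2, -1)  (L[2][1] := 4)
  R3 -= 3*R1 → (0, 0, -6, -1)  (L[3][1] := 3)

U[1][3] = -3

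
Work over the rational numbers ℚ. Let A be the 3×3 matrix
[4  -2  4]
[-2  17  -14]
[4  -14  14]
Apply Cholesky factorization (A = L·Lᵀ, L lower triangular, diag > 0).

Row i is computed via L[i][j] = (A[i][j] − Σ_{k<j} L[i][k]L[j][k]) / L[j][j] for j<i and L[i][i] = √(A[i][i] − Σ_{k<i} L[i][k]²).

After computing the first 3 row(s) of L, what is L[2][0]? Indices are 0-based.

L[2][0] = 2

Step 1: L[0][0] = √(4) = 2.
  L[1][0] = (-2) / L[0][0] = -1.
Step 2: L[1][1] = √(16) = 4.
  L[2][0] = (4) / L[0][0] = 2.
  L[2][1] = (-12) / L[1][1] = -3.
Step 3: L[2][2] = √(1) = 1.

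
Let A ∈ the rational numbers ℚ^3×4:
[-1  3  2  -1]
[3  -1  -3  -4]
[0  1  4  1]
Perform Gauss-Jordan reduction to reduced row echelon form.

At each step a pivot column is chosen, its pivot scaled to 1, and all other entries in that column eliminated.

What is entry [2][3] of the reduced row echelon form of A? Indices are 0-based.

[1] R0 /= -1  ⇒  (1, -3, -2, 1)
     R1 -= 3·R0  ⇒  (0, 8, 3, -7)
[2] R1 /= 8  ⇒  (0, 1, 3/8, -7/8)
     R0 -= -3·R1  ⇒  (1, 0, -7/8, -13/8)
     R2 -= 1·R1  ⇒  (0, 0, 29/8, 15/8)
[3] R2 /= 29/8  ⇒  (0, 0, 1, 15/29)
     R0 -= -7/8·R2  ⇒  (1, 0, 0, -34/29)
     R1 -= 3/8·R2  ⇒  (0, 1, 0, -31/29)

M[2][3] = 15/29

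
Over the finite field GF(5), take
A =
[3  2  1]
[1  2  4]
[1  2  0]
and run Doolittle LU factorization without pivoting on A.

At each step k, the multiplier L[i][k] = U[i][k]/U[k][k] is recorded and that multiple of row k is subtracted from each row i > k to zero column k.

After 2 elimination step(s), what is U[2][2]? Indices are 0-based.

[col 0] pivot 3
  R1 -= 2*R0 → (0, 3, 2)  (L[1][0] := 2)
  R2 -= 2*R0 → (0, 3, 3)  (L[2][0] := 2)
[col 1] pivot 3
  R2 -= 1*R1 → (0, 0, 1)  (L[2][1] := 1)

U[2][2] = 1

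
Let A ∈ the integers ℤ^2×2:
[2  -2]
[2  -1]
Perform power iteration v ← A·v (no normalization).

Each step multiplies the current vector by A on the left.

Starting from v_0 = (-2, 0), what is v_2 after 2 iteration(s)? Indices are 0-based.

v_0 = (-2, 0).
v_1 = A·v_0 = (-4, -4).
v_2 = A·v_1 = (0, -4).

v_2 = (0, -4)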